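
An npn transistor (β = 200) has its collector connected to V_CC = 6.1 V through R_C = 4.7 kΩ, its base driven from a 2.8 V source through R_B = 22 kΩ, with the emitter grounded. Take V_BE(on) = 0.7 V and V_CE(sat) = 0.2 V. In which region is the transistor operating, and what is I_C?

saturation; I_C ≈ 1.3 mA

Assume active: I_B = (2.8 − 0.7)/22 = 0.0955 mA, giving I_C = β·I_B = 19.1 mA.
But then V_CE = 6.1 − 19.1×4.7 = -83.6 V < V_CE(sat) = 0.2 V — impossible in the active region.
So the transistor is saturated. With V_CE = 0.2 V, I_C = (V_CC − 0.2)/R_C = 5.9/4.7 = 1.26 mA.
Check: β·I_B = 19.1 mA > I_C = 1.26 mA, confirming saturation.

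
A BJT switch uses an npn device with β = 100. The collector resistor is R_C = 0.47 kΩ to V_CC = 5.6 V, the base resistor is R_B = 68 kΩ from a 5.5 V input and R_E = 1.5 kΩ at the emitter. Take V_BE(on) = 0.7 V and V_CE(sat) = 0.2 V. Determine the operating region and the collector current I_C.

active; I_C ≈ 2.2 mA

Assume active. Base-emitter loop: I_B = (V_BB − V_BE)/(R_B + (β+1)R_E) = (5.5 − 0.7)/(68 + 101×1.5) = 0.0219 mA.
I_C = β·I_B = 100×0.0219 = 2.19 mA.
V_CE = V_CC − I_C·R_C − I_E·R_E = 5.6 − 2.19×0.47 − 2.21×1.5 = 1.26 V > V_CE(sat), so the active-region assumption holds.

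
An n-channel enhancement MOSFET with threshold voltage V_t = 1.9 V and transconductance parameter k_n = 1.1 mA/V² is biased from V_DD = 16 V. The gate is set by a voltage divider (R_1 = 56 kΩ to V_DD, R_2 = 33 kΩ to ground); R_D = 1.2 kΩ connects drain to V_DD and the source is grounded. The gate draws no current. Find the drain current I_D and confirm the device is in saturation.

V_G = V_DD·R_2/(R_1+R_2) = 16×33/89 = 5.93 V. With the source grounded, V_GS = V_G = 5.93 V.
Assume saturation: I_D = (k_n/2)(V_GS − V_t)² = (1.1/2)×(5.93 − 1.9)² = 0.55×4.03² = 8.94 mA.
V_DS = V_DD − I_D·R_D = 16 − 8.94×1.2 = 5.27 V.
Saturation requires V_DS ≥ V_GS − V_t = 4.03 V; 5.27 ≥ 4.03 ✓.

I_D ≈ 8.9 mA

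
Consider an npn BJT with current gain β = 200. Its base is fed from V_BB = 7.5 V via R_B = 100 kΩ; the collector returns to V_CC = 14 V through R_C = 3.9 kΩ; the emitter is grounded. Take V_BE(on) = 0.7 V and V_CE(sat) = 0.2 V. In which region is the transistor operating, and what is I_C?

saturation; I_C ≈ 3.5 mA

Assume active: I_B = (7.5 − 0.7)/100 = 0.068 mA, giving I_C = β·I_B = 13.6 mA.
But then V_CE = 14 − 13.6×3.9 = -39 V < V_CE(sat) = 0.2 V — impossible in the active region.
So the transistor is saturated. With V_CE = 0.2 V, I_C = (V_CC − 0.2)/R_C = 13.8/3.9 = 3.54 mA.
Check: β·I_B = 13.6 mA > I_C = 3.54 mA, confirming saturation.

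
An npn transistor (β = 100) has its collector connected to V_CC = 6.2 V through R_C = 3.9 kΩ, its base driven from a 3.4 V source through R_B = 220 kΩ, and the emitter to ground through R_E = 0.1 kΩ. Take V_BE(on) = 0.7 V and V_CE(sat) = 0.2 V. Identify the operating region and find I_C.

Assume active. Base-emitter loop: I_B = (V_BB − V_BE)/(R_B + (β+1)R_E) = (3.4 − 0.7)/(220 + 101×0.1) = 0.0117 mA.
I_C = β·I_B = 100×0.0117 = 1.17 mA.
V_CE = V_CC − I_C·R_C − I_E·R_E = 6.2 − 1.17×3.9 − 1.19×0.1 = 1.51 V > V_CE(sat), so the active-region assumption holds.

active; I_C ≈ 1.2 mA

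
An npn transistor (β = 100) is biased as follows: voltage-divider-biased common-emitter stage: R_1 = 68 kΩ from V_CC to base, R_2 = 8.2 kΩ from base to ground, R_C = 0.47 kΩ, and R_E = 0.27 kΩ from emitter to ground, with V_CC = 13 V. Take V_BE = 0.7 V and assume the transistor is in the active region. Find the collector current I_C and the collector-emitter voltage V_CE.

I_C ≈ 2 mA, V_CE ≈ 11 V

Thevenize the base divider: V_Th = V_CC·R_2/(R_1+R_2) = 13×8.2/76.2 = 1.4 V, R_Th = R_1‖R_2 = 7.32 kΩ.
Base-emitter loop: V_Th = I_B·R_Th + V_BE + (β+1)I_B·R_E, so I_B = (1.4 − 0.7) / (7.32 + 101×0.27) = 0.0202 mA.
I_C = β·I_B = 100×0.0202 = 2.02 mA, and I_E = (β+1)I_B = 2.04 mA.
V_CE = V_CC − I_C·R_C − I_E·R_E = 13 − 2.02×0.47 − 2.04×0.27 = 11.5 V.
V_CE = 11.5 V > 0.2 V confirms active-region operation.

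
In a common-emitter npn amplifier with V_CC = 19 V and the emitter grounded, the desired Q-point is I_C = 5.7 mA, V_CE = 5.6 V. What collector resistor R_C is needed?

R_C ≈ 2.4 kΩ

Collector loop: V_CC = I_C·R_C + V_CE.
R_C = (V_CC − V_CE)/I_C = (19 − 5.6)/5.7 = 2.35 kΩ.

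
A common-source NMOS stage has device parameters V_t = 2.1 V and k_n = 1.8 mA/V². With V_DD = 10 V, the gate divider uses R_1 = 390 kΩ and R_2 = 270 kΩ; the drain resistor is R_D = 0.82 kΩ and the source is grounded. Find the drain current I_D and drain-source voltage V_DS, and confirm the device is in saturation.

I_D ≈ 3.6 mA, V_DS ≈ 7.1 V

V_G = V_DD·R_2/(R_1+R_2) = 10×270/660 = 4.09 V. With the source grounded, V_GS = V_G = 4.09 V.
Assume saturation: I_D = (k_n/2)(V_GS − V_t)² = (1.8/2)×(4.09 − 2.1)² = 0.9×1.99² = 3.57 mA.
V_DS = V_DD − I_D·R_D = 10 − 3.57×0.82 = 7.07 V.
Saturation requires V_DS ≥ V_GS − V_t = 1.99 V; 7.07 ≥ 1.99 ✓.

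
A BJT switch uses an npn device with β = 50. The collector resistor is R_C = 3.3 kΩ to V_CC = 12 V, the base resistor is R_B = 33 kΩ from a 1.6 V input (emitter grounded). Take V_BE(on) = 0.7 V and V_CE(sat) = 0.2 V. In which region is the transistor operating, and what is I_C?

Assume active. Base-emitter loop: I_B = (V_BB − V_BE)/R_B = (1.6 − 0.7)/33 = 0.0273 mA.
I_C = β·I_B = 50×0.0273 = 1.36 mA.
V_CE = V_CC − I_C·R_C = 12 − 1.36×3.3 = 7.5 V > V_CE(sat), so the active-region assumption holds.

active; I_C ≈ 1.4 mA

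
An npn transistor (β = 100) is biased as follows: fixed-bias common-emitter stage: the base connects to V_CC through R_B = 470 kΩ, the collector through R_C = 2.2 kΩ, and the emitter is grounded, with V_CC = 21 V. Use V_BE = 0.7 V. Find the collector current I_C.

Base loop: V_CC = I_B·R_B + V_BE, so I_B = (21 − 0.7)/470 kΩ = 0.0432 mA.
In the active region I_C = β·I_B = 100 × 0.0432 = 4.32 mA.
Collector loop: V_CE = V_CC − I_C·R_C = 21 − 4.32×2.2 = 11.5 V.
Since V_CE = 11.5 V > V_CE(sat) ≈ 0.2 V, the transistor is in the active region as assumed.

I_C ≈ 4.3 mA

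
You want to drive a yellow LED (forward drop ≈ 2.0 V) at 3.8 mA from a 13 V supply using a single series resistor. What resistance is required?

R ≈ 2.9 kΩ

The resistor drops V_S − V_D = 13 − 2.0 = 11 V at 3.8 mA.
R = 11 V / 3.8 mA = 2.89 kΩ.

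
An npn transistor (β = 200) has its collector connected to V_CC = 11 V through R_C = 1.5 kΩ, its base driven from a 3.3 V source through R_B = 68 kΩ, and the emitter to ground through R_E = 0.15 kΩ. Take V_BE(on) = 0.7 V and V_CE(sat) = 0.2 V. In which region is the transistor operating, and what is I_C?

active; I_C ≈ 5.3 mA

Assume active. Base-emitter loop: I_B = (V_BB − V_BE)/(R_B + (β+1)R_E) = (3.3 − 0.7)/(68 + 201×0.15) = 0.0265 mA.
I_C = β·I_B = 200×0.0265 = 5.3 mA.
V_CE = V_CC − I_C·R_C − I_E·R_E = 11 − 5.3×1.5 − 5.32×0.15 = 2.25 V > V_CE(sat), so the active-region assumption holds.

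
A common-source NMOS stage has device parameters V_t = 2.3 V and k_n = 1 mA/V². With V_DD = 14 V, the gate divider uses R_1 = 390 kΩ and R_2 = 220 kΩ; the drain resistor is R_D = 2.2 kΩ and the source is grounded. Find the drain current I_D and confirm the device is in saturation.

V_G = V_DD·R_2/(R_1+R_2) = 14×220/610 = 5.05 V. With the source grounded, V_GS = V_G = 5.05 V.
Assume saturation: I_D = (k_n/2)(V_GS − V_t)² = (1/2)×(5.05 − 2.3)² = 0.5×2.75² = 3.78 mA.
V_DS = V_DD − I_D·R_D = 14 − 3.78×2.2 = 5.69 V.
Saturation requires V_DS ≥ V_GS − V_t = 2.75 V; 5.69 ≥ 2.75 ✓.

I_D ≈ 3.8 mA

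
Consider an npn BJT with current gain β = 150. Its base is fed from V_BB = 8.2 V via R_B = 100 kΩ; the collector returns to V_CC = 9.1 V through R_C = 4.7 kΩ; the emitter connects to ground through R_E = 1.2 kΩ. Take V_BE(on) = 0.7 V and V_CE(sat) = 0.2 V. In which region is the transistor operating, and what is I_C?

Assume active: I_B = (8.2 − 0.7)/(100 + 151×1.2) = 0.0267 mA, I_C = β·I_B = 4 mA.
Then V_CE = 9.1 − 4×4.7 − 4.03×1.2 = -14.5 V < 0.2 V — the active assumption fails.
Re-solve with V_CE = 0.2 V. KCL at the emitter: V_E/R_E = (V_BB−0.7−V_E)/R_B + (V_CC−0.2−V_E)/R_C, giving V_E = 1.86 V.
I_C = (V_CC − 0.2 − V_E)/R_C = (8.9 − 1.86)/4.7 = 1.5 mA.
Check: I_B = (7.5 − 1.86)/100 = 0.0564 mA, and β·I_B = 8.45 mA > I_C, confirming saturation.

saturation; I_C ≈ 1.5 mA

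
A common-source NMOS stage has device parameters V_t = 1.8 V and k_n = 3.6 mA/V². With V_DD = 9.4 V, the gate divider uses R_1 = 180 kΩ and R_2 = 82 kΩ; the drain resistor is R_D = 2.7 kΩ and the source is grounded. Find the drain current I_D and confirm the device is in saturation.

V_G = V_DD·R_2/(R_1+R_2) = 9.4×82/262 = 2.94 V. With the source grounded, V_GS = V_G = 2.94 V.
Assume saturation: I_D = (k_n/2)(V_GS − V_t)² = (3.6/2)×(2.94 − 1.8)² = 1.8×1.14² = 2.35 mA.
V_DS = V_DD − I_D·R_D = 9.4 − 2.35×2.7 = 3.06 V.
Saturation requires V_DS ≥ V_GS − V_t = 1.14 V; 3.06 ≥ 1.14 ✓.

I_D ≈ 2.3 mA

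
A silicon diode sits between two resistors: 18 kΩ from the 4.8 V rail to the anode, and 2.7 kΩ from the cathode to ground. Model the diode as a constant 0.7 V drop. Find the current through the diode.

The two resistors are in series with the diode, so KVL gives 4.8 = I·18 + 0.7 + I·2.7.
I = (4.8 − 0.7) / (18 + 2.7) kΩ = 4.1 / 20.7 = 0.198 mA.

I ≈ 0.2 mA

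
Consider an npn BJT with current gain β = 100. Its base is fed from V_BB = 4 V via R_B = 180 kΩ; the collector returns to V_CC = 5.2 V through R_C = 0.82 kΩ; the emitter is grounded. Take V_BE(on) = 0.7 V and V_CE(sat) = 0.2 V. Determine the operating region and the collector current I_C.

active; I_C ≈ 1.8 mA

Assume active. Base-emitter loop: I_B = (V_BB − V_BE)/R_B = (4 − 0.7)/180 = 0.0183 mA.
I_C = β·I_B = 100×0.0183 = 1.83 mA.
V_CE = V_CC − I_C·R_C = 5.2 − 1.83×0.82 = 3.7 V > V_CE(sat), so the active-region assumption holds.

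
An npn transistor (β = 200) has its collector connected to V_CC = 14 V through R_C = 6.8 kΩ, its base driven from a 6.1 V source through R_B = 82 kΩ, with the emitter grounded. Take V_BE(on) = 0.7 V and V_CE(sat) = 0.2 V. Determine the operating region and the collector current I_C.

saturation; I_C ≈ 2 mA

Assume active: I_B = (6.1 − 0.7)/82 = 0.0659 mA, giving I_C = β·I_B = 13.2 mA.
But then V_CE = 14 − 13.2×6.8 = -75.6 V < V_CE(sat) = 0.2 V — impossible in the active region.
So the transistor is saturated. With V_CE = 0.2 V, I_C = (V_CC − 0.2)/R_C = 13.8/6.8 = 2.03 mA.
Check: β·I_B = 13.2 mA > I_C = 2.03 mA, confirming saturation.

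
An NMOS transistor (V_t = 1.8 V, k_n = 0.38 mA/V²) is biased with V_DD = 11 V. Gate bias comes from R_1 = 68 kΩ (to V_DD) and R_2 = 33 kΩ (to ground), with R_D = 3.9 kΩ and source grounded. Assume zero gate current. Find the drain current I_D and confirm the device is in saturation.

I_D ≈ 0.61 mA

V_G = V_DD·R_2/(R_1+R_2) = 11×33/101 = 3.59 V. With the source grounded, V_GS = V_G = 3.59 V.
Assume saturation: I_D = (k_n/2)(V_GS − V_t)² = (0.38/2)×(3.59 − 1.8)² = 0.19×1.79² = 0.612 mA.
V_DS = V_DD − I_D·R_D = 11 − 0.612×3.9 = 8.61 V.
Saturation requires V_DS ≥ V_GS − V_t = 1.79 V; 8.61 ≥ 1.79 ✓.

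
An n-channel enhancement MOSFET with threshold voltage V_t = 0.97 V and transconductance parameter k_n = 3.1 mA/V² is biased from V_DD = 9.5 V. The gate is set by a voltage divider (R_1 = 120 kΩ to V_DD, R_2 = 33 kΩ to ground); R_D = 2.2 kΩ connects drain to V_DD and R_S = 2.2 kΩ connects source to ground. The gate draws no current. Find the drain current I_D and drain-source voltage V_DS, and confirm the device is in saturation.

V_G = V_DD·R_2/(R_1+R_2) = 9.5×33/153 = 2.05 V.
Assume saturation: I_D = (k_n/2)(V_GS − V_t)² with V_GS = V_G − I_D·R_S = 2.05 − 2.2·I_D.
Substituting gives 7.5·I_D² − 8.36·I_D + 1.8 = 0, with roots I_D = 0.293 or 0.821 mA.
The root I_D = 0.821 mA gives V_GS = 0.242 V ≤ V_t, so take I_D = 0.293 mA.
Then V_GS = 1.4 V and V_DS = V_DD − I_D(R_D+R_S) = 9.5 − 0.293×4.4 = 8.21 V.
Saturation requires V_DS ≥ V_GS − V_t = 0.435 V; 8.21 ≥ 0.435 ✓.

I_D ≈ 0.29 mA, V_DS ≈ 8.2 V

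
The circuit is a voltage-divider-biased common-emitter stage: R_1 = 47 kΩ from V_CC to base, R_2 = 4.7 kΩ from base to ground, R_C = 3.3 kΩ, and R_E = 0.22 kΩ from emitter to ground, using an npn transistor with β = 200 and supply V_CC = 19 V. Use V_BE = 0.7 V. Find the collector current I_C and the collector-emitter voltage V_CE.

Thevenize the base divider: V_Th = V_CC·R_2/(R_1+R_2) = 19×4.7/51.7 = 1.73 V, R_Th = R_1‖R_2 = 4.27 kΩ.
Base-emitter loop: V_Th = I_B·R_Th + V_BE + (β+1)I_B·R_E, so I_B = (1.73 − 0.7) / (4.27 + 201×0.22) = 0.0212 mA.
I_C = β·I_B = 200×0.0212 = 4.24 mA, and I_E = (β+1)I_B = 4.26 mA.
V_CE = V_CC − I_C·R_C − I_E·R_E = 19 − 4.24×3.3 − 4.26×0.22 = 4.08 V.
V_CE = 4.08 V > 0.2 V confirms active-region operation.

I_C ≈ 4.2 mA, V_CE ≈ 4.1 V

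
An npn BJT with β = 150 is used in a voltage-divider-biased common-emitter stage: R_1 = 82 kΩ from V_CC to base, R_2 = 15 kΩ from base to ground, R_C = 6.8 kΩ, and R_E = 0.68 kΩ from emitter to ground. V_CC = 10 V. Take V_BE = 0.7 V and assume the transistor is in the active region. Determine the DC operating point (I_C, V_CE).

Thevenize the base divider: V_Th = V_CC·R_2/(R_1+R_2) = 10×15/97 = 1.55 V, R_Th = R_1‖R_2 = 12.7 kΩ.
Base-emitter loop: V_Th = I_B·R_Th + V_BE + (β+1)I_B·R_E, so I_B = (1.55 − 0.7) / (12.7 + 151×0.68) = 0.00734 mA.
I_C = β·I_B = 150×0.00734 = 1.1 mA, and I_E = (β+1)I_B = 1.11 mA.
V_CE = V_CC − I_C·R_C − I_E·R_E = 10 − 1.1×6.8 − 1.11×0.68 = 1.76 V.
V_CE = 1.76 V > 0.2 V confirms active-region operation.

I_C ≈ 1.1 mA, V_CE ≈ 1.8 V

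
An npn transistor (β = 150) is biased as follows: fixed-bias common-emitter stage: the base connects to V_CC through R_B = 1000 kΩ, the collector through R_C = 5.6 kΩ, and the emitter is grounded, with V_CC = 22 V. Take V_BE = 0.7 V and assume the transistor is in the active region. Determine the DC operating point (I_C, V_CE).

Base loop: V_CC = I_B·R_B + V_BE, so I_B = (22 − 0.7)/1000 kΩ = 0.0213 mA.
In the active region I_C = β·I_B = 150 × 0.0213 = 3.19 mA.
Collector loop: V_CE = V_CC − I_C·R_C = 22 − 3.19×5.6 = 4.11 V.
Since V_CE = 4.11 V > V_CE(sat) ≈ 0.2 V, the transistor is in the active region as assumed.

I_C ≈ 3.2 mA, V_CE ≈ 4.1 V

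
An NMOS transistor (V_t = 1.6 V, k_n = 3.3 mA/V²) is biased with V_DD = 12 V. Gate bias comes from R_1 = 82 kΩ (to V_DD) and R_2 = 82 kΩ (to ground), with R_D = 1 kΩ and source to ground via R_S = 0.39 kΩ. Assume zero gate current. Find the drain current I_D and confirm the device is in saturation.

V_G = V_DD·R_2/(R_1+R_2) = 12×82/164 = 6 V.
Assume saturation: I_D = (k_n/2)(V_GS − V_t)² with V_GS = V_G − I_D·R_S = 6 − 0.39·I_D.
Substituting gives 0.251·I_D² − 6.66·I_D + 31.9 = 0, with roots I_D = 6.28 or 20.3 mA.
The root I_D = 20.3 mA gives V_GS = -1.9 V ≤ V_t, so take I_D = 6.28 mA.
Then V_GS = 3.55 V and V_DS = V_DD − I_D(R_D+R_S) = 12 − 6.28×1.39 = 3.27 V.
Saturation requires V_DS ≥ V_GS − V_t = 1.95 V; 3.27 ≥ 1.95 ✓.

I_D ≈ 6.3 mA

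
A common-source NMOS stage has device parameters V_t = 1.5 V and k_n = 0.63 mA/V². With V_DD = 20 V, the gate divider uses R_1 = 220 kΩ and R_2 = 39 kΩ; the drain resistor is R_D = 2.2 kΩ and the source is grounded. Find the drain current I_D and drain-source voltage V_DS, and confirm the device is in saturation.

I_D ≈ 0.72 mA, V_DS ≈ 18 V

V_G = V_DD·R_2/(R_1+R_2) = 20×39/259 = 3.01 V. With the source grounded, V_GS = V_G = 3.01 V.
Assume saturation: I_D = (k_n/2)(V_GS − V_t)² = (0.63/2)×(3.01 − 1.5)² = 0.315×1.51² = 0.72 mA.
V_DS = V_DD − I_D·R_D = 20 − 0.72×2.2 = 18.4 V.
Saturation requires V_DS ≥ V_GS − V_t = 1.51 V; 18.4 ≥ 1.51 ✓.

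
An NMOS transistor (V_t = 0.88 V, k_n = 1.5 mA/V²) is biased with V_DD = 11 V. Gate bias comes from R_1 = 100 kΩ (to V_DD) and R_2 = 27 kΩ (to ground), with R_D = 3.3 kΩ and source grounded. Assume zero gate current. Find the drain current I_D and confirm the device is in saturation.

V_G = V_DD·R_2/(R_1+R_2) = 11×27/127 = 2.34 V. With the source grounded, V_GS = V_G = 2.34 V.
Assume saturation: I_D = (k_n/2)(V_GS − V_t)² = (1.5/2)×(2.34 − 0.88)² = 0.75×1.46² = 1.6 mA.
V_DS = V_DD − I_D·R_D = 11 − 1.6×3.3 = 5.73 V.
Saturation requires V_DS ≥ V_GS − V_t = 1.46 V; 5.73 ≥ 1.46 ✓.

I_D ≈ 1.6 mA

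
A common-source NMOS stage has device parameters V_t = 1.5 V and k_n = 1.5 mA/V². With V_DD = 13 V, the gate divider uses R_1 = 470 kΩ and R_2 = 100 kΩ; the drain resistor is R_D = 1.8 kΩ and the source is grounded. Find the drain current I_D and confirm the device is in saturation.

V_G = V_DD·R_2/(R_1+R_2) = 13×100/570 = 2.28 V. With the source grounded, V_GS = V_G = 2.28 V.
Assume saturation: I_D = (k_n/2)(V_GS − V_t)² = (1.5/2)×(2.28 − 1.5)² = 0.75×0.781² = 0.457 mA.
V_DS = V_DD − I_D·R_D = 13 − 0.457×1.8 = 12.2 V.
Saturation requires V_DS ≥ V_GS − V_t = 0.781 V; 12.2 ≥ 0.781 ✓.

I_D ≈ 0.46 mA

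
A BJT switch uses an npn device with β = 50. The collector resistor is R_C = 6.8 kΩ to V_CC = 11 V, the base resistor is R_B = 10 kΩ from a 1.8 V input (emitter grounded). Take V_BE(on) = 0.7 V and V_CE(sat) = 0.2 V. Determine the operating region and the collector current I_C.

saturation; I_C ≈ 1.6 mA

Assume active: I_B = (1.8 − 0.7)/10 = 0.11 mA, giving I_C = β·I_B = 5.5 mA.
But then V_CE = 11 − 5.5×6.8 = -26.4 V < V_CE(sat) = 0.2 V — impossible in the active region.
So the transistor is saturated. With V_CE = 0.2 V, I_C = (V_CC − 0.2)/R_C = 10.8/6.8 = 1.59 mA.
Check: β·I_B = 5.5 mA > I_C = 1.59 mA, confirming saturation.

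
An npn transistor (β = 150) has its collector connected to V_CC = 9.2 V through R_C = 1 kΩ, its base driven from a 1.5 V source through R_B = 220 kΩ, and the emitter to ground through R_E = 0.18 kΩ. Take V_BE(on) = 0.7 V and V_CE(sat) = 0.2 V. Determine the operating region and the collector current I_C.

active; I_C ≈ 0.49 mA

Assume active. Base-emitter loop: I_B = (V_BB − V_BE)/(R_B + (β+1)R_E) = (1.5 − 0.7)/(220 + 151×0.18) = 0.00324 mA.
I_C = β·I_B = 150×0.00324 = 0.485 mA.
V_CE = V_CC − I_C·R_C − I_E·R_E = 9.2 − 0.485×1 − 0.489×0.18 = 8.63 V > V_CE(sat), so the active-region assumption holds.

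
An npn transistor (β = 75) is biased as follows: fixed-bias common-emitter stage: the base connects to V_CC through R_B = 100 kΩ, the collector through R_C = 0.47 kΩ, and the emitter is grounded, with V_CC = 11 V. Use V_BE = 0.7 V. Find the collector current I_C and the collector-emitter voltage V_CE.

I_C ≈ 7.7 mA, V_CE ≈ 7.4 V

Base loop: V_CC = I_B·R_B + V_BE, so I_B = (11 − 0.7)/100 kΩ = 0.103 mA.
In the active region I_C = β·I_B = 75 × 0.103 = 7.73 mA.
Collector loop: V_CE = V_CC − I_C·R_C = 11 − 7.73×0.47 = 7.37 V.
Since V_CE = 7.37 V > V_CE(sat) ≈ 0.2 V, the transistor is in the active region as assumed.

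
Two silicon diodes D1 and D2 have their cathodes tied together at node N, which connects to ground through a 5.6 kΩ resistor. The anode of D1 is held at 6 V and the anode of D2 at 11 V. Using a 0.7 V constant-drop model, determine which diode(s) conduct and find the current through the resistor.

Only D2 conducts; I_R ≈ 1.8 mA

Assume both conduct. Then node N would need to be at both 6−0.7 = 5.3 V and 11−0.7 = 10.3 V, which is impossible.
Assume only D2 conducts: V_N = 11 − 0.7 = 10.3 V, so I_R = 10.3/5.6 = 1.84 mA.
Check D1: its anode-to-cathode voltage is 6 − 10.3 = -4.3 V < 0.7 V, so it is off. The assumption is consistent.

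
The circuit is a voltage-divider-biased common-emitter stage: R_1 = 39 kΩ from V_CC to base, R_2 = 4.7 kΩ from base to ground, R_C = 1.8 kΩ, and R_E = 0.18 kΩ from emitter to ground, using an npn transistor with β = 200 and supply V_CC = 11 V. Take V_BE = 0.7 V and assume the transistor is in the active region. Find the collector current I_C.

Thevenize the base divider: V_Th = V_CC·R_2/(R_1+R_2) = 11×4.7/43.7 = 1.18 V, R_Th = R_1‖R_2 = 4.19 kΩ.
Base-emitter loop: V_Th = I_B·R_Th + V_BE + (β+1)I_B·R_E, so I_B = (1.18 − 0.7) / (4.19 + 201×0.18) = 0.012 mA.
I_C = β·I_B = 200×0.012 = 2.39 mA, and I_E = (β+1)I_B = 2.4 mA.
V_CE = V_CC − I_C·R_C − I_E·R_E = 11 − 2.39×1.8 − 2.4×0.18 = 6.26 V.
V_CE = 6.26 V > 0.2 V confirms active-region operation.

I_C ≈ 2.4 mA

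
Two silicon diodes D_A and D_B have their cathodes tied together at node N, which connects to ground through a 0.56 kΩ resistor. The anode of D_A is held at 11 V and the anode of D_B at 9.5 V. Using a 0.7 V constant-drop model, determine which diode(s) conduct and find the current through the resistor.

Assume both conduct. Then node N would need to be at both 11−0.7 = 10.3 V and 9.5−0.7 = 8.8 V, which is impossible.
Assume only D_A conducts: V_N = 11 − 0.7 = 10.3 V, so I_R = 10.3/0.56 = 18.4 mA.
Check D_B: its anode-to-cathode voltage is 9.5 − 10.3 = -0.8 V < 0.7 V, so it is off. The assumption is consistent.

Only D_A conducts; I_R ≈ 18 mA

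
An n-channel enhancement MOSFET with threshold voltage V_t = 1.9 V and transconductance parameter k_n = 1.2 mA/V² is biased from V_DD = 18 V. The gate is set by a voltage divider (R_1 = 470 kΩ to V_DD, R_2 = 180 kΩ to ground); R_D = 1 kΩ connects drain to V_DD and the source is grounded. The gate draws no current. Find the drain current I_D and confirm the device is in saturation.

I_D ≈ 5.7 mA

V_G = V_DD·R_2/(R_1+R_2) = 18×180/650 = 4.98 V. With the source grounded, V_GS = V_G = 4.98 V.
Assume saturation: I_D = (k_n/2)(V_GS − V_t)² = (1.2/2)×(4.98 − 1.9)² = 0.6×3.08² = 5.71 mA.
V_DS = V_DD − I_D·R_D = 18 − 5.71×1 = 12.3 V.
Saturation requires V_DS ≥ V_GS − V_t = 3.08 V; 12.3 ≥ 3.08 ✓.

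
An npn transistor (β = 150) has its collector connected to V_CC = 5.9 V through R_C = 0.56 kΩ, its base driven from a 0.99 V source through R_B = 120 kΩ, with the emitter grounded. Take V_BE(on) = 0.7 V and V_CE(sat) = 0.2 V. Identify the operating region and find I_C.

active; I_C ≈ 0.36 mA

Assume active. Base-emitter loop: I_B = (V_BB − V_BE)/R_B = (0.99 − 0.7)/120 = 0.00242 mA.
I_C = β·I_B = 150×0.00242 = 0.363 mA.
V_CE = V_CC − I_C·R_C = 5.9 − 0.363×0.56 = 5.7 V > V_CE(sat), so the active-region assumption holds.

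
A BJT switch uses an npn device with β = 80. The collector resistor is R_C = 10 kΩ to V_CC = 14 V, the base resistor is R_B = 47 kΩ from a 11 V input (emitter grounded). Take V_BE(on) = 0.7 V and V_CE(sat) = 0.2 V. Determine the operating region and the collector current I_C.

Assume active: I_B = (11 − 0.7)/47 = 0.219 mA, giving I_C = β·I_B = 17.5 mA.
But then V_CE = 14 − 17.5×10 = -161 V < V_CE(sat) = 0.2 V — impossible in the active region.
So the transistor is saturated. With V_CE = 0.2 V, I_C = (V_CC − 0.2)/R_C = 13.8/10 = 1.38 mA.
Check: β·I_B = 17.5 mA > I_C = 1.38 mA, confirming saturation.

saturation; I_C ≈ 1.4 mA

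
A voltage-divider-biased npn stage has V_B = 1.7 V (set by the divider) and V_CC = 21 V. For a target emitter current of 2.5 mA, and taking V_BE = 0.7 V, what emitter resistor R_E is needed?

V_E = V_B − V_BE = 1.7 − 0.7 = 1 V.
R_E = V_E / I_E = 1 / 2.5 = 0.4 kΩ.

R_E ≈ 0.4 kΩ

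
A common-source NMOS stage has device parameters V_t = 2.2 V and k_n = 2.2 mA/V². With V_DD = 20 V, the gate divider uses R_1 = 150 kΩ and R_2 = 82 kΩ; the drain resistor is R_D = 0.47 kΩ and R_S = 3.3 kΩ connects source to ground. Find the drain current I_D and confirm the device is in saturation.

V_G = V_DD·R_2/(R_1+R_2) = 20×82/232 = 7.07 V.
Assume saturation: I_D = (k_n/2)(V_GS − V_t)² with V_GS = V_G − I_D·R_S = 7.07 − 3.3·I_D.
Substituting gives 12·I_D² − 36.3·I_D + 26.1 = 0, with roots I_D = 1.16 or 1.87 mA.
The root I_D = 1.87 mA gives V_GS = 0.896 V ≤ V_t, so take I_D = 1.16 mA.
Then V_GS = 3.23 V and V_DS = V_DD − I_D(R_D+R_S) = 20 − 1.16×3.77 = 15.6 V.
Saturation requires V_DS ≥ V_GS − V_t = 1.03 V; 15.6 ≥ 1.03 ✓.

I_D ≈ 1.2 mA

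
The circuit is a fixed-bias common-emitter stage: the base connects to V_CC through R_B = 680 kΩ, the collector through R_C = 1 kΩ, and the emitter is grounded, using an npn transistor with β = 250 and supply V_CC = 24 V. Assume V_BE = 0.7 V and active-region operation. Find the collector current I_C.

I_C ≈ 8.6 mA

Base loop: V_CC = I_B·R_B + V_BE, so I_B = (24 − 0.7)/680 kΩ = 0.0343 mA.
In the active region I_C = β·I_B = 250 × 0.0343 = 8.57 mA.
Collector loop: V_CE = V_CC − I_C·R_C = 24 − 8.57×1 = 15.4 V.
Since V_CE = 15.4 V > V_CE(sat) ≈ 0.2 V, the transistor is in the active region as assumed.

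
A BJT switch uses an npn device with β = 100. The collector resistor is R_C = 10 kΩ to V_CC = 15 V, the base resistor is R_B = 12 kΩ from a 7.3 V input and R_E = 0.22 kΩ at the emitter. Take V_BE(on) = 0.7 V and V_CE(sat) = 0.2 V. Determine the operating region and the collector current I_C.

saturation; I_C ≈ 1.4 mA

Assume active: I_B = (7.3 − 0.7)/(12 + 101×0.22) = 0.193 mA, I_C = β·I_B = 19.3 mA.
Then V_CE = 15 − 19.3×10 − 19.5×0.22 = -182 V < 0.2 V — the active assumption fails.
Re-solve with V_CE = 0.2 V. KCL at the emitter: V_E/R_E = (V_BB−0.7−V_E)/R_B + (V_CC−0.2−V_E)/R_C, giving V_E = 0.429 V.
I_C = (V_CC − 0.2 − V_E)/R_C = (14.8 − 0.429)/10 = 1.44 mA.
Check: I_B = (6.6 − 0.429)/12 = 0.514 mA, and β·I_B = 51.4 mA > I_C, confirming saturation.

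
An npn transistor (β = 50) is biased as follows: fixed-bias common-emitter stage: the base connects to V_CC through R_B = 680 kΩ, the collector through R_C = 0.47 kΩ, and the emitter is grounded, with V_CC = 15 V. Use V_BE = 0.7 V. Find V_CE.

Base loop: V_CC = I_B·R_B + V_BE, so I_B = (15 − 0.7)/680 kΩ = 0.021 mA.
In the active region I_C = β·I_B = 50 × 0.021 = 1.05 mA.
Collector loop: V_CE = V_CC − I_C·R_C = 15 − 1.05×0.47 = 14.5 V.
Since V_CE = 14.5 V > V_CE(sat) ≈ 0.2 V, the transistor is in the active region as assumed.

V_CE ≈ 15 V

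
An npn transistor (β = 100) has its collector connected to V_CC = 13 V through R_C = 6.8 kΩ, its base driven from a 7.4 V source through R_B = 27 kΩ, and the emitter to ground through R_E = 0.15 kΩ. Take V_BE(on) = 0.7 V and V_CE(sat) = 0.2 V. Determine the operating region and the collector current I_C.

saturation; I_C ≈ 1.8 mA

Assume active: I_B = (7.4 − 0.7)/(27 + 101×0.15) = 0.159 mA, I_C = β·I_B = 15.9 mA.
Then V_CE = 13 − 15.9×6.8 − 16.1×0.15 = -97.5 V < 0.2 V — the active assumption fails.
Re-solve with V_CE = 0.2 V. KCL at the emitter: V_E/R_E = (V_BB−0.7−V_E)/R_B + (V_CC−0.2−V_E)/R_C, giving V_E = 0.311 V.
I_C = (V_CC − 0.2 − V_E)/R_C = (12.8 − 0.311)/6.8 = 1.84 mA.
Check: I_B = (6.7 − 0.311)/27 = 0.237 mA, and β·I_B = 23.7 mA > I_C, confirming saturation.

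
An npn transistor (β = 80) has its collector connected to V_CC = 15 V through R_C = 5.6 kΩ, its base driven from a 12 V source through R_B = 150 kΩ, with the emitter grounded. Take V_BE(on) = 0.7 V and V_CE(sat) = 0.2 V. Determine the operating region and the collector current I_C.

Assume active: I_B = (12 − 0.7)/150 = 0.0753 mA, giving I_C = β·I_B = 6.03 mA.
But then V_CE = 15 − 6.03×5.6 = -18.7 V < V_CE(sat) = 0.2 V — impossible in the active region.
So the transistor is saturated. With V_CE = 0.2 V, I_C = (V_CC − 0.2)/R_C = 14.8/5.6 = 2.64 mA.
Check: β·I_B = 6.03 mA > I_C = 2.64 mA, confirming saturation.

saturation; I_C ≈ 2.6 mA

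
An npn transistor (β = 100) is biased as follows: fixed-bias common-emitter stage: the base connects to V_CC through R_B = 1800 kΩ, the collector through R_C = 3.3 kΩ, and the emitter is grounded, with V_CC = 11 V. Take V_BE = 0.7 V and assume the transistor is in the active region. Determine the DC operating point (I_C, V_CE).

Base loop: V_CC = I_B·R_B + V_BE, so I_B = (11 − 0.7)/1800 kΩ = 0.00572 mA.
In the active region I_C = β·I_B = 100 × 0.00572 = 0.572 mA.
Collector loop: V_CE = V_CC − I_C·R_C = 11 − 0.572×3.3 = 9.11 V.
Since V_CE = 9.11 V > V_CE(sat) ≈ 0.2 V, the transistor is in the active region as assumed.

I_C ≈ 0.57 mA, V_CE ≈ 9.1 V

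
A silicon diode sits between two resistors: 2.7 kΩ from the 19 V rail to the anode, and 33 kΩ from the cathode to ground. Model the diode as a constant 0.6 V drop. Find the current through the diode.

I ≈ 0.52 mA

The two resistors are in series with the diode, so KVL gives 19 = I·2.7 + 0.6 + I·33.
I = (19 − 0.6) / (2.7 + 33) kΩ = 18.4 / 35.7 = 0.515 mA.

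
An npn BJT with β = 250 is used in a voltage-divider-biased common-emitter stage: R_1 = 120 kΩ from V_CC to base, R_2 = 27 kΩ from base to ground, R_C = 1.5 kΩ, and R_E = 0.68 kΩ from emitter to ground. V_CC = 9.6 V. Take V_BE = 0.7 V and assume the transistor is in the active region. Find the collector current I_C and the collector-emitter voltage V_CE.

I_C ≈ 1.4 mA, V_CE ≈ 6.6 V

Thevenize the base divider: V_Th = V_CC·R_2/(R_1+R_2) = 9.6×27/147 = 1.76 V, R_Th = R_1‖R_2 = 22 kΩ.
Base-emitter loop: V_Th = I_B·R_Th + V_BE + (β+1)I_B·R_E, so I_B = (1.76 − 0.7) / (22 + 251×0.68) = 0.00552 mA.
I_C = β·I_B = 250×0.00552 = 1.38 mA, and I_E = (β+1)I_B = 1.38 mA.
V_CE = V_CC − I_C·R_C − I_E·R_E = 9.6 − 1.38×1.5 − 1.38×0.68 = 6.59 V.
V_CE = 6.59 V > 0.2 V confirms active-region operation.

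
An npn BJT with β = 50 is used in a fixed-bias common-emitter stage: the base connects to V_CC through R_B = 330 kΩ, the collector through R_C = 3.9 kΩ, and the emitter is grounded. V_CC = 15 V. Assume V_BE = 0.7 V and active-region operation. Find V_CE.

Base loop: V_CC = I_B·R_B + V_BE, so I_B = (15 − 0.7)/330 kΩ = 0.0433 mA.
In the active region I_C = β·I_B = 50 × 0.0433 = 2.17 mA.
Collector loop: V_CE = V_CC − I_C·R_C = 15 − 2.17×3.9 = 6.55 V.
Since V_CE = 6.55 V > V_CE(sat) ≈ 0.2 V, the transistor is in the active region as assumed.

V_CE ≈ 6.5 V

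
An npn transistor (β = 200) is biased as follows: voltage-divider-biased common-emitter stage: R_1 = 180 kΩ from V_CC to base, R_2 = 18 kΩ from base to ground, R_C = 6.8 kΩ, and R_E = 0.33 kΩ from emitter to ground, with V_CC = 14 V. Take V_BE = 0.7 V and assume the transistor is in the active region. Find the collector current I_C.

Thevenize the base divider: V_Th = V_CC·R_2/(R_1+R_2) = 14×18/198 = 1.27 V, R_Th = R_1‖R_2 = 16.4 kΩ.
Base-emitter loop: V_Th = I_B·R_Th + V_BE + (β+1)I_B·R_E, so I_B = (1.27 − 0.7) / (16.4 + 201×0.33) = 0.00693 mA.
I_C = β·I_B = 200×0.00693 = 1.39 mA, and I_E = (β+1)I_B = 1.39 mA.
V_CE = V_CC − I_C·R_C − I_E·R_E = 14 − 1.39×6.8 − 1.39×0.33 = 4.12 V.
V_CE = 4.12 V > 0.2 V confirms active-region operation.

I_C ≈ 1.4 mA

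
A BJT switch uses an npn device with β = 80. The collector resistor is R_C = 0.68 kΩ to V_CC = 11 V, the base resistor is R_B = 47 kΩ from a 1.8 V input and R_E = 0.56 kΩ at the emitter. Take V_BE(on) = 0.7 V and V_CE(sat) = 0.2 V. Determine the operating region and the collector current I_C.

Assume active. Base-emitter loop: I_B = (V_BB − V_BE)/(R_B + (β+1)R_E) = (1.8 − 0.7)/(47 + 81×0.56) = 0.0119 mA.
I_C = β·I_B = 80×0.0119 = 0.953 mA.
V_CE = V_CC − I_C·R_C − I_E·R_E = 11 − 0.953×0.68 − 0.965×0.56 = 9.81 V > V_CE(sat), so the active-region assumption holds.

active; I_C ≈ 0.95 mA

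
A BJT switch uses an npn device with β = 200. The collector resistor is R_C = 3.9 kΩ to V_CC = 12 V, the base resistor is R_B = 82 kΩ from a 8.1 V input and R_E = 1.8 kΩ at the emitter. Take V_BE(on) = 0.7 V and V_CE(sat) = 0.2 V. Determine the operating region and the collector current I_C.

saturation; I_C ≈ 2.1 mA

Assume active: I_B = (8.1 − 0.7)/(82 + 201×1.8) = 0.0167 mA, I_C = β·I_B = 3.33 mA.
Then V_CE = 12 − 3.33×3.9 − 3.35×1.8 = -7.04 V < 0.2 V — the active assumption fails.
Re-solve with V_CE = 0.2 V. KCL at the emitter: V_E/R_E = (V_BB−0.7−V_E)/R_B + (V_CC−0.2−V_E)/R_C, giving V_E = 3.78 V.
I_C = (V_CC − 0.2 − V_E)/R_C = (11.8 − 3.78)/3.9 = 2.06 mA.
Check: I_B = (7.4 − 3.78)/82 = 0.0441 mA, and β·I_B = 8.83 mA > I_C, confirming saturation.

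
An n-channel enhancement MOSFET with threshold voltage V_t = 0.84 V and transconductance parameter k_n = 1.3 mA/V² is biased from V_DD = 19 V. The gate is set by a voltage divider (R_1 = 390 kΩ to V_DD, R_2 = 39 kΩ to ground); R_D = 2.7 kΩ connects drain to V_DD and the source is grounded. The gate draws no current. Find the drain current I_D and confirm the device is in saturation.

V_G = V_DD·R_2/(R_1+R_2) = 19×39/429 = 1.73 V. With the source grounded, V_GS = V_G = 1.73 V.
Assume saturation: I_D = (k_n/2)(V_GS − V_t)² = (1.3/2)×(1.73 − 0.84)² = 0.65×0.887² = 0.512 mA.
V_DS = V_DD − I_D·R_D = 19 − 0.512×2.7 = 17.6 V.
Saturation requires V_DS ≥ V_GS − V_t = 0.887 V; 17.6 ≥ 0.887 ✓.

I_D ≈ 0.51 mA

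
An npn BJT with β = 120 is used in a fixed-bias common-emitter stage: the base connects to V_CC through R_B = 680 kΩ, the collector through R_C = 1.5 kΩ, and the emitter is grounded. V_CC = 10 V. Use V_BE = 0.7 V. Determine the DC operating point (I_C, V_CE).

I_C ≈ 1.6 mA, V_CE ≈ 7.5 V

Base loop: V_CC = I_B·R_B + V_BE, so I_B = (10 − 0.7)/680 kΩ = 0.0137 mA.
In the active region I_C = β·I_B = 120 × 0.0137 = 1.64 mA.
Collector loop: V_CE = V_CC − I_C·R_C = 10 − 1.64×1.5 = 7.54 V.
Since V_CE = 7.54 V > V_CE(sat) ≈ 0.2 V, the transistor is in the active region as assumed.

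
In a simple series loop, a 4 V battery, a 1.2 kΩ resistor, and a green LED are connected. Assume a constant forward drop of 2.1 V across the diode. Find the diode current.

KVL around the loop: 4 = V_D + I·R = 2.1 + I × 1.2 kΩ.
So I = (4 − 2.1) / 1.2 kΩ = 1.9 / 1.2 = 1.58 mA.

I ≈ 1.6 mA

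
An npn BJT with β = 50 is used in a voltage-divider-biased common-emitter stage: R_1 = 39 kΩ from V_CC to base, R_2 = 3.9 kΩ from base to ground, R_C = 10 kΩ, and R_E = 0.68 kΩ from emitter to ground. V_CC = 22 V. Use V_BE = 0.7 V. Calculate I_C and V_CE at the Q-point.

Thevenize the base divider: V_Th = V_CC·R_2/(R_1+R_2) = 22×3.9/42.9 = 2 V, R_Th = R_1‖R_2 = 3.55 kΩ.
Base-emitter loop: V_Th = I_B·R_Th + V_BE + (β+1)I_B·R_E, so I_B = (2 − 0.7) / (3.55 + 51×0.68) = 0.034 mA.
I_C = β·I_B = 50×0.034 = 1.7 mA, and I_E = (β+1)I_B = 1.73 mA.
V_CE = V_CC − I_C·R_C − I_E·R_E = 22 − 1.7×10 − 1.73×0.68 = 3.82 V.
V_CE = 3.82 V > 0.2 V confirms active-region operation.

I_C ≈ 1.7 mA, V_CE ≈ 3.8 V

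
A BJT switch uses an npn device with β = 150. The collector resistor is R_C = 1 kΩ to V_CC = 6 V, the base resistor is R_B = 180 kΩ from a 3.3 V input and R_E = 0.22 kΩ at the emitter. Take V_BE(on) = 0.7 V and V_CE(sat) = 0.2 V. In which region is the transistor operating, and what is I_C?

Assume active. Base-emitter loop: I_B = (V_BB − V_BE)/(R_B + (β+1)R_E) = (3.3 − 0.7)/(180 + 151×0.22) = 0.0122 mA.
I_C = β·I_B = 150×0.0122 = 1.83 mA.
V_CE = V_CC − I_C·R_C − I_E·R_E = 6 − 1.83×1 − 1.84×0.22 = 3.77 V > V_CE(sat), so the active-region assumption holds.

active; I_C ≈ 1.8 mA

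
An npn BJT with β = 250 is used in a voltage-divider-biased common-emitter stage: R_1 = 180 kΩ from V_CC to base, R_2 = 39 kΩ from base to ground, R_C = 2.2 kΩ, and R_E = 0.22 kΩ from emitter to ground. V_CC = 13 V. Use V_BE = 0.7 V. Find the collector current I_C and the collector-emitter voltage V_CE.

I_C ≈ 4.6 mA, V_CE ≈ 1.8 V

Thevenize the base divider: V_Th = V_CC·R_2/(R_1+R_2) = 13×39/219 = 2.32 V, R_Th = R_1‖R_2 = 32.1 kΩ.
Base-emitter loop: V_Th = I_B·R_Th + V_BE + (β+1)I_B·R_E, so I_B = (2.32 − 0.7) / (32.1 + 251×0.22) = 0.0185 mA.
I_C = β·I_B = 250×0.0185 = 4.63 mA, and I_E = (β+1)I_B = 4.64 mA.
V_CE = V_CC − I_C·R_C − I_E·R_E = 13 − 4.63×2.2 − 4.64×0.22 = 1.8 V.
V_CE = 1.8 V > 0.2 V confirms active-region operation.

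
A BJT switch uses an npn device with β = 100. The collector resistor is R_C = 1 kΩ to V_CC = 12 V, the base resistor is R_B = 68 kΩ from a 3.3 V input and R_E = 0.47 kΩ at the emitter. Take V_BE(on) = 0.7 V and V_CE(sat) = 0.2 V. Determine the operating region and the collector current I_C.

active; I_C ≈ 2.3 mA

Assume active. Base-emitter loop: I_B = (V_BB − V_BE)/(R_B + (β+1)R_E) = (3.3 − 0.7)/(68 + 101×0.47) = 0.0225 mA.
I_C = β·I_B = 100×0.0225 = 2.25 mA.
V_CE = V_CC − I_C·R_C − I_E·R_E = 12 − 2.25×1 − 2.27×0.47 = 8.68 V > V_CE(sat), so the active-region assumption holds.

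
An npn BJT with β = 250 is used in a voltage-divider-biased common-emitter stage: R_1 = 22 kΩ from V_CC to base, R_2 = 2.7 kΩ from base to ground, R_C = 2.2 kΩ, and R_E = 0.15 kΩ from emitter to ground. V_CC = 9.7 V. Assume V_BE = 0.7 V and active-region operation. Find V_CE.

Thevenize the base divider: V_Th = V_CC·R_2/(R_1+R_2) = 9.7×2.7/24.7 = 1.06 V, R_Th = R_1‖R_2 = 2.4 kΩ.
Base-emitter loop: V_Th = I_B·R_Th + V_BE + (β+1)I_B·R_E, so I_B = (1.06 − 0.7) / (2.4 + 251×0.15) = 0.009 mA.
I_C = β·I_B = 250×0.009 = 2.25 mA, and I_E = (β+1)I_B = 2.26 mA.
V_CE = V_CC − I_C·R_C − I_E·R_E = 9.7 − 2.25×2.2 − 2.26×0.15 = 4.41 V.
V_CE = 4.41 V > 0.2 V confirms active-region operation.

V_CE ≈ 4.4 V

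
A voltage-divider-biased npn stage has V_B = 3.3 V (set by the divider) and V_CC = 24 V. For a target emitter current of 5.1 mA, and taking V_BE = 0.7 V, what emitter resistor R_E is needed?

V_E = V_B − V_BE = 3.3 − 0.7 = 2.6 V.
R_E = V_E / I_E = 2.6 / 5.1 = 0.51 kΩ.

R_E ≈ 0.51 kΩ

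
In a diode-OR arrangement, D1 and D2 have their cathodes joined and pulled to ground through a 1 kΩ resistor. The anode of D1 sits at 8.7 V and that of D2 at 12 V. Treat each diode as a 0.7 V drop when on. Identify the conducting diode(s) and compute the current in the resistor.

Only D2 conducts; I_R ≈ 11 mA

Assume both conduct. Then node N would need to be at both 8.7−0.7 = 8 V and 12−0.7 = 11.3 V, which is impossible.
Assume only D2 conducts: V_N = 12 − 0.7 = 11.3 V, so I_R = 11.3/1 = 11.3 mA.
Check D1: its anode-to-cathode voltage is 8.7 − 11.3 = -2.6 V < 0.7 V, so it is off. The assumption is consistent.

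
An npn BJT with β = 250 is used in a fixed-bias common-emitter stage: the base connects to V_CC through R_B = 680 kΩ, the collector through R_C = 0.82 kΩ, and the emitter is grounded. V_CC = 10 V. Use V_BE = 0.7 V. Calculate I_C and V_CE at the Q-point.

I_C ≈ 3.4 mA, V_CE ≈ 7.2 V

Base loop: V_CC = I_B·R_B + V_BE, so I_B = (10 − 0.7)/680 kΩ = 0.0137 mA.
In the active region I_C = β·I_B = 250 × 0.0137 = 3.42 mA.
Collector loop: V_CE = V_CC − I_C·R_C = 10 − 3.42×0.82 = 7.2 V.
Since V_CE = 7.2 V > V_CE(sat) ≈ 0.2 V, the transistor is in the active region as assumed.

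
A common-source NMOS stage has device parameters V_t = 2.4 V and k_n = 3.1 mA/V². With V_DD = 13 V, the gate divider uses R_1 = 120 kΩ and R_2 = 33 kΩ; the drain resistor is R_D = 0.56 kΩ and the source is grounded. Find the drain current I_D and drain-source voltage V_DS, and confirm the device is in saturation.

V_G = V_DD·R_2/(R_1+R_2) = 13×33/153 = 2.8 V. With the source grounded, V_GS = V_G = 2.8 V.
Assume saturation: I_D = (k_n/2)(V_GS − V_t)² = (3.1/2)×(2.8 − 2.4)² = 1.55×0.404² = 0.253 mA.
V_DS = V_DD − I_D·R_D = 13 − 0.253×0.56 = 12.9 V.
Saturation requires V_DS ≥ V_GS − V_t = 0.404 V; 12.9 ≥ 0.404 ✓.

I_D ≈ 0.25 mA, V_DS ≈ 13 V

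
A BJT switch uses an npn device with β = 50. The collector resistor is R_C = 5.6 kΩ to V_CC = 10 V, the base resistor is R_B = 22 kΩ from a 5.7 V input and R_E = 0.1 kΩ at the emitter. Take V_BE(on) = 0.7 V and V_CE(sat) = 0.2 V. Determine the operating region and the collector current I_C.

Assume active: I_B = (5.7 − 0.7)/(22 + 51×0.1) = 0.185 mA, I_C = β·I_B = 9.23 mA.
Then V_CE = 10 − 9.23×5.6 − 9.41×0.1 = -42.6 V < 0.2 V — the active assumption fails.
Re-solve with V_CE = 0.2 V. KCL at the emitter: V_E/R_E = (V_BB−0.7−V_E)/R_B + (V_CC−0.2−V_E)/R_C, giving V_E = 0.193 V.
I_C = (V_CC − 0.2 − V_E)/R_C = (9.8 − 0.193)/5.6 = 1.72 mA.
Check: I_B = (5 − 0.193)/22 = 0.218 mA, and β·I_B = 10.9 mA > I_C, confirming saturation.

saturation; I_C ≈ 1.7 mA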